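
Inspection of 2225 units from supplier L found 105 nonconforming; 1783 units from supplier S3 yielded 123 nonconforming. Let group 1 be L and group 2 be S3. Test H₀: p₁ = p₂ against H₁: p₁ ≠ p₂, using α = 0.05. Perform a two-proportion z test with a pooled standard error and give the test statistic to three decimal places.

z = -2.960

p̂₁ = 105/2225 = 0.047191, p̂₂ = 123/1783 = 0.068985.
Pooled p̂ = (105+123)/(2225+1783) = 228/4008 = 0.056886.
SE = √(p̂(1−p̂)(1/n₁+1/n₂)) = √(0.056886·0.943114·0.00101029) = √(5.42023e-05) = 0.007362.
z = (0.047191 − 0.068985)/0.007362 = -0.021794/0.007362 = -2.960.
p-value = 2·P(Z > 2.960) ≈ 0.0031. With α = 0.05, reject H₀.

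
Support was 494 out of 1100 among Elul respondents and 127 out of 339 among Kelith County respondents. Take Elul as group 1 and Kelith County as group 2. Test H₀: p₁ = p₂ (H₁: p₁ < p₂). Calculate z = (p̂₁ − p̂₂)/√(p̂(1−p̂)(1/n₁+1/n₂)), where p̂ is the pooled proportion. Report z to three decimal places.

p̂₁ = 494/1100 ≈ 0.44909, p̂₂ = 127/339 ≈ 0.37463.
Pooled p̂ = (494+127)/(1100+339) = 621/1439 = 0.43155.
SE = √(p̂(1−p̂)(1/n₁+1/n₂)) = √(0.43155·0.56845·0.00385894) = √(0.000946655) = 0.03077.
z = (0.44909 − 0.37463)/0.03077 = 0.07446/0.03077 = 2.420.
p-value = P(Z < 2.420) ≈ 0.9922.

z = 2.420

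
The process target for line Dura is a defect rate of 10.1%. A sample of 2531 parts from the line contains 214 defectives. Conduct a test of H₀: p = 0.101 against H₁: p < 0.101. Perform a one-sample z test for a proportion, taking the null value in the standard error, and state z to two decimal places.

p̂ = 214/2531 ≈ 0.08455.
Under H₀, SE = √(0.101·0.899/2531) = √(3.58748e-05) = 0.00599.
z = (0.08455 − 0.101)/0.00599 = -0.01645/0.00599 = -2.75.
p-value = P(Z < -2.746) ≈ 0.0030.

z = -2.75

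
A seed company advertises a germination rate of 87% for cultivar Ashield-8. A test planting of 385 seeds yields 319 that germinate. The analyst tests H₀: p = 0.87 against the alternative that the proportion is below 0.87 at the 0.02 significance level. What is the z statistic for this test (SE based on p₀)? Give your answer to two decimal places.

z = -2.42

p̂ = 319/385 ≈ 0.8286.
Standard error under H₀: √(0.87×0.13/385) = 0.0171.
z = (0.8286 − 0.87)/0.0171 = -0.0414/0.0171 = -2.42.
p-value = P(Z < -2.417) ≈ 0.0078; since p < α = 0.02, reject H₀.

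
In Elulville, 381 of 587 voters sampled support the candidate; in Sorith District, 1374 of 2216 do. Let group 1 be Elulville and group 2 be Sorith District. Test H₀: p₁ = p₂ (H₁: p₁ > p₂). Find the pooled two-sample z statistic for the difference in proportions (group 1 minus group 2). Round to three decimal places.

z = 1.292

p̂₁ = 381/587 ≈ 0.64906, p̂₂ = 1374/2216 ≈ 0.62004.
Pooled p̂ = (381+1374)/(587+2216) = 1755/2803 = 0.62611.
SE = √(p̂(1−p̂)(1/n₁+1/n₂)) = √(0.62611·0.37389·0.00215484) = √(0.000504438) = 0.02246.
z = (0.64906 − 0.62004)/0.02246 = 0.02902/0.02246 = 1.292.
p-value = P(Z > 1.292) ≈ 0.0981.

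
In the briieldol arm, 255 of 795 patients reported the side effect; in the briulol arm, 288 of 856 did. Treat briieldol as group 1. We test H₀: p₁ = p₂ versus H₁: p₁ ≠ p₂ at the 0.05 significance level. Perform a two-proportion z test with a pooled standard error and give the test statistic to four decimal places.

z = -0.6782

p̂₁ = 255/795 = 0.320755, p̂₂ = 288/856 = 0.336449.
Pooled p̂ = (255+288)/(795+856) = 543/1651 = 0.328892.
SE = √(0.220722 × 0.00242609) = 0.023141.
z = (0.320755 − 0.336449)/0.023141 = -0.015694/0.023141 = -0.6782.
p-value = 2·P(Z > 0.678) ≈ 0.4976, so at α = 0.05 we fail to reject H₀.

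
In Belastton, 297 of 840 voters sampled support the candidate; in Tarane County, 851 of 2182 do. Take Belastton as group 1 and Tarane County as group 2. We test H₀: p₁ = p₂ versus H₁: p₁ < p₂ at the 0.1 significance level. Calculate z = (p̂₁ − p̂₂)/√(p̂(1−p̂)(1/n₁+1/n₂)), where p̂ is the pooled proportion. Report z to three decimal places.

z = -1.849

p̂₁ = 297/840 = 0.35357, p̂₂ = 851/2182 = 0.39001.
Pooled p̂ = (297+851)/(840+2182) = 1148/3022 = 0.37988.
SE = √(0.235571 × 0.00164877) = 0.01971.
z = (0.35357 − 0.39001)/0.01971 = -0.03644/0.01971 = -1.849.
p-value = P(Z < -1.849) ≈ 0.0322, so at α = 0.1 we reject H₀.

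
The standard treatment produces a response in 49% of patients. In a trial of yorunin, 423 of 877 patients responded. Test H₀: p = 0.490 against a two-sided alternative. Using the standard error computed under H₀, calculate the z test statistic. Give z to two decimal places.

p̂ = 423/877 ≈ 0.48233.
Standard error under H₀: √(0.49×0.51/877) = 0.01688.
z = (0.48233 − 0.49)/0.01688 = -0.00767/0.01688 = -0.45.
p-value = 2·P(Z > 0.455) ≈ 0.6494.

z = -0.45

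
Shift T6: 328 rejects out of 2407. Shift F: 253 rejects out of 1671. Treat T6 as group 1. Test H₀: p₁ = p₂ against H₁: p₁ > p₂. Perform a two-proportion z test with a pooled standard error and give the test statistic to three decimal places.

p̂₁ = 328/2407 = 0.13627, p̂₂ = 253/1671 = 0.15141.
Pooled p̂ = (328+253)/(2407+1671) = 581/4078 = 0.14247.
SE = √(0.122174 × 0.0010139) = 0.01113.
z = (0.13627 − 0.15141)/0.01113 = -0.01514/0.01113 = -1.360.
p-value = P(Z > -1.360) ≈ 0.9131.

z = -1.360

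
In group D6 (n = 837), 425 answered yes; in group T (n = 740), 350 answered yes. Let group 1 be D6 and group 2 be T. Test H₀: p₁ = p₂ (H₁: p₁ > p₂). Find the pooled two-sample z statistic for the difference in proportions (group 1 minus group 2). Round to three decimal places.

p̂₁ = 425/837 = 0.50777, p̂₂ = 350/740 = 0.47297.
Pooled p̂ = (425+350)/(837+740) = 775/1577 = 0.49144.
SE = √(0.249927 × 0.00254609) = 0.02523.
z = (0.50777 − 0.47297)/0.02523 = 0.03480/0.02523 = 1.379.
p-value = P(Z > 1.379) ≈ 0.0839.

z = 1.379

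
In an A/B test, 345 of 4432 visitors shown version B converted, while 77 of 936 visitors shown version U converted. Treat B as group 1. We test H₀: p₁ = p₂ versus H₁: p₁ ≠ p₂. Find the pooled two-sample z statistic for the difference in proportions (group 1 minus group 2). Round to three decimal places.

z = -0.457

p̂₁ = 345/4432 = 0.07784, p̂₂ = 77/936 = 0.08226.
Pooled p̂ = (345+77)/(4432+936) = 422/5368 = 0.07861.
SE = √(0.0724338 × 0.00129401) = 0.00968.
z = (0.07784 − 0.08226)/0.00968 = -0.00442/0.00968 = -0.457.
Two-sided p-value ≈ 2·Φ(−0.457) = 0.6479.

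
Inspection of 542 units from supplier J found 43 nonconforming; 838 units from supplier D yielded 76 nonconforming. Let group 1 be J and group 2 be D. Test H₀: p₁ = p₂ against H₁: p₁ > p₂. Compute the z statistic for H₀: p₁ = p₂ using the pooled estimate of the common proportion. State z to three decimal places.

z = -0.734

p̂₁ = 43/542 = 0.07934, p̂₂ = 76/838 = 0.09069.
Pooled p̂ = (43+76)/(542+838) = 119/1380 = 0.08623.
SE = √(0.0787959 × 0.00303834) = 0.01547.
z = (0.07934 − 0.09069)/0.01547 = -0.01135/0.01547 = -0.734.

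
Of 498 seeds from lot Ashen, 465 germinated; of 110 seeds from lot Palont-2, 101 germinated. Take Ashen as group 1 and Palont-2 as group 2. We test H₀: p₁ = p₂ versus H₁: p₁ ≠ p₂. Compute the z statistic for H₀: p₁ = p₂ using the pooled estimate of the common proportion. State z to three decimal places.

p̂₁ = 465/498 ≈ 0.93373, p̂₂ = 101/110 ≈ 0.91818.
Pooled p̂ = (465+101)/(498+110) = 566/608 = 0.93092.
SE = √(p̂(1−p̂)(1/n₁+1/n₂)) = √(0.93092·0.06908·0.0110989) = √(0.00071374) = 0.02672.
z = (0.93373 − 0.91818)/0.02672 = 0.01555/0.02672 = 0.582.

z = 0.582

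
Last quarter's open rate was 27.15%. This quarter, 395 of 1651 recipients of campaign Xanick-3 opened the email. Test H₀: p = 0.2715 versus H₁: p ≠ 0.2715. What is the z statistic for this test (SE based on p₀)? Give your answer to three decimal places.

z = -2.947

p̂ = 395/1651 = 0.239249.
SE = √(p₀(1−p₀)/n) = √(0.19779/1651) = 0.010945.
z = (0.239249 − 0.2715)/0.010945 = -0.032251/0.010945 = -2.947.
Two-sided p-value ≈ 2·Φ(−2.947) = 0.0032.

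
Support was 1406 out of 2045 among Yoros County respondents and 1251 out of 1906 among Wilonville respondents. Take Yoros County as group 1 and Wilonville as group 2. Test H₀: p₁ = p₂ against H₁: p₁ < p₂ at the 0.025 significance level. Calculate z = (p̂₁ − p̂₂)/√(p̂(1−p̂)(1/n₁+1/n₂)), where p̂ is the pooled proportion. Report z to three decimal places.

z = 2.087

p̂₁ = 1406/2045 ≈ 0.68753, p̂₂ = 1251/1906 ≈ 0.65635.
Pooled p̂ = (1406+1251)/(2045+1906) = 2657/3951 = 0.67249.
SE = √(0.220248 × 0.00101366) = 0.01494.
z = (0.68753 − 0.65635)/0.01494 = 0.03118/0.01494 = 2.087.
p-value = P(Z < 2.087) ≈ 0.9816; since p > α = 0.025, fail to reject H₀.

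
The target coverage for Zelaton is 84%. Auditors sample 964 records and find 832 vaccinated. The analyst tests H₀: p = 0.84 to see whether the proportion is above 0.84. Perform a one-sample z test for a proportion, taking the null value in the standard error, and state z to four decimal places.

p̂ = 832/964 ≈ 0.8630705.
Standard error under H₀: √(0.84×0.16/964) = 0.0118076.
z = (0.8630705 − 0.84)/0.0118076 = 0.0230705/0.0118076 = 1.9539.

z = 1.9539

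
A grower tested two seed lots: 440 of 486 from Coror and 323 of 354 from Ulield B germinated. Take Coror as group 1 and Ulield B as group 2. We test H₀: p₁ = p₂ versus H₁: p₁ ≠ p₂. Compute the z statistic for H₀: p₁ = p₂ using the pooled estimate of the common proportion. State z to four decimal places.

p̂₁ = 440/486 = 0.905350, p̂₂ = 323/354 = 0.912429.
Pooled p̂ = (440+323)/(486+354) = 763/840 = 0.908333.
SE = √(0.0832639 × 0.00488247) = 0.020163.
z = (0.905350 − 0.912429)/0.020163 = -0.007079/0.020163 = -0.3511.
Two-sided p-value ≈ 2·Φ(−0.351) = 0.7255.

z = -0.3511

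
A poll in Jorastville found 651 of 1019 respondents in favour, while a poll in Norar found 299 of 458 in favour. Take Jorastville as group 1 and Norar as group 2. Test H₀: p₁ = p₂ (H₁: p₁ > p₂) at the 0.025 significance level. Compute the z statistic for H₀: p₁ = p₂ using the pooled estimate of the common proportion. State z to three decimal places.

p̂₁ = 651/1019 = 0.63886, p̂₂ = 299/458 = 0.65284.
Pooled p̂ = (651+299)/(1019+458) = 950/1477 = 0.64320.
SE = √(p̂(1−p̂)(1/n₁+1/n₂)) = √(0.64320·0.35680·0.00316476) = √(0.000726297) = 0.02695.
z = (0.63886 − 0.65284)/0.02695 = -0.01398/0.02695 = -0.519.
p-value = P(Z > -0.519) ≈ 0.6980. With α = 0.025, fail to reject H₀.

z = -0.519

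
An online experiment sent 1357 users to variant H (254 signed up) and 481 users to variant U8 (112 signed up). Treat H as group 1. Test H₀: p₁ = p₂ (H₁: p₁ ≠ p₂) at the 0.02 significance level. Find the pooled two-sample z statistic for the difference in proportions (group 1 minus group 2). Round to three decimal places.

p̂₁ = 254/1357 = 0.18718, p̂₂ = 112/481 = 0.23285.
Pooled p̂ = (254+112)/(1357+481) = 366/1838 = 0.19913.
SE = √(p̂(1−p̂)(1/n₁+1/n₂)) = √(0.19913·0.80087·0.00281592) = √(0.000449075) = 0.02119.
z = (0.18718 − 0.23285)/0.02119 = -0.04567/0.02119 = -2.155.
Two-sided p-value ≈ 2·Φ(−2.155) = 0.0311. With α = 0.02, fail to reject H₀.

z = -2.155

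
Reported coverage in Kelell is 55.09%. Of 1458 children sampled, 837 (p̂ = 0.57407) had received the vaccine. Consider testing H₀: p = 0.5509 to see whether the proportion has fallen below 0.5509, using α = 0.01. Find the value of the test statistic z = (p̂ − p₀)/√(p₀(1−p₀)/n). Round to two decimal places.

p̂ = 837/1458 ≈ 0.5741.
Under H₀, SE = √(0.5509·0.4491/1458) = √(0.000169691) = 0.0130.
z = (0.5741 − 0.5509)/0.0130 = 0.0232/0.0130 = 1.78.
p-value = P(Z < 1.779) ≈ 0.9624, so at α = 0.01 we fail to reject H₀.

z = 1.78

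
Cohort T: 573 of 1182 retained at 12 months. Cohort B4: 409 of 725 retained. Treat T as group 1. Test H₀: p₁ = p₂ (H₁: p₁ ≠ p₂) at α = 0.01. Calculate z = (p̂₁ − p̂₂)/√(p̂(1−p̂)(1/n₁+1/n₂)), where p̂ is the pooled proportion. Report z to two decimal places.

z = -3.37

p̂₁ = 573/1182 ≈ 0.48477, p̂₂ = 409/725 ≈ 0.56414.
Pooled p̂ = (573+409)/(1182+725) = 982/1907 = 0.51494.
SE = √(0.249777 × 0.00222533) = 0.02358.
z = (0.48477 − 0.56414)/0.02358 = -0.07937/0.02358 = -3.37.
p-value = 2·P(Z > 3.366) ≈ 0.0008. With α = 0.01, reject H₀.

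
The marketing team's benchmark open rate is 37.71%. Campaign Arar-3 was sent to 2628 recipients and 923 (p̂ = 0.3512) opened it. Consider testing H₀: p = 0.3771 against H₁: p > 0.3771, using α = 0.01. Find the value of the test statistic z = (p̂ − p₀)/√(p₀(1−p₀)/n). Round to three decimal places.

z = -2.738

p̂ = 923/2628 ≈ 0.351218.
Under H₀, SE = √(0.3771·0.6229/2628) = √(8.93819e-05) = 0.009454.
z = (0.351218 − 0.3771)/0.009454 = -0.025882/0.009454 = -2.738.
p-value = P(Z > -2.738) ≈ 0.9969; since p > α = 0.01, fail to reject H₀.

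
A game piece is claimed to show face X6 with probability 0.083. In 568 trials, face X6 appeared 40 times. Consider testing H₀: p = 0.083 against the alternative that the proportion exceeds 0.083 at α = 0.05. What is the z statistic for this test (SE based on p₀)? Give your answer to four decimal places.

z = -1.0865

p̂ = 40/568 ≈ 0.070423.
Under H₀, SE = √(0.083·0.917/568) = √(0.000133998) = 0.011576.
z = (0.070423 − 0.083)/0.011576 = -0.012577/0.011576 = -1.0865.
p-value = P(Z > -1.087) ≈ 0.8614. With α = 0.05, fail to reject H₀.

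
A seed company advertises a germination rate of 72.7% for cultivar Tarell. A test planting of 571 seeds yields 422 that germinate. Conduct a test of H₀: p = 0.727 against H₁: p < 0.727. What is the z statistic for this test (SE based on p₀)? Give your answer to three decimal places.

z = 0.647

p̂ = 422/571 ≈ 0.739054.
SE = √(p₀(1−p₀)/n) = √(0.19847/571) = 0.018644.
z = (0.739054 − 0.727)/0.018644 = 0.012054/0.018644 = 0.647.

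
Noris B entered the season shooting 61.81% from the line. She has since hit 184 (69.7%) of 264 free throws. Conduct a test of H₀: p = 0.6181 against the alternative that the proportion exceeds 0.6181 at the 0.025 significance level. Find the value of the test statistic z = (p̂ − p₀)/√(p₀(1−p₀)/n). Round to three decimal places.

z = 2.638

p̂ = 184/264 ≈ 0.69697.
Standard error under H₀: √(0.6181×0.3819/264) = 0.02990.
z = (0.69697 − 0.6181)/0.02990 = 0.07887/0.02990 = 2.638.
p-value = P(Z > 2.638) ≈ 0.0042; since p < α = 0.025, reject H₀.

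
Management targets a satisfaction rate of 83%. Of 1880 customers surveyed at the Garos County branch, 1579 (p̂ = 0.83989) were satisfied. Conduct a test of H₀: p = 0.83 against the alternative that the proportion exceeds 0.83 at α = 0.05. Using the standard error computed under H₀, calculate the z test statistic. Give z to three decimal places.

p̂ = 1579/1880 ≈ 0.83989.
SE = √(p₀(1−p₀)/n) = √(0.1411/1880) = 0.00866.
z = (0.83989 − 0.83)/0.00866 = 0.00989/0.00866 = 1.142.
p-value = P(Z > 1.142) ≈ 0.1267, so at α = 0.05 we fail to reject H₀.

z = 1.142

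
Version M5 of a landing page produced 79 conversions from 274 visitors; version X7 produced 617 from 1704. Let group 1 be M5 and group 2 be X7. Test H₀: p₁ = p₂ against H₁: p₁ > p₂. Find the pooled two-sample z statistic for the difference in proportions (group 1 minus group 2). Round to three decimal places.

z = -2.373

p̂₁ = 79/274 = 0.288321, p̂₂ = 617/1704 = 0.362089.
Pooled p̂ = (79+617)/(274+1704) = 696/1978 = 0.351871.
SE = √(p̂(1−p̂)(1/n₁+1/n₂)) = √(0.351871·0.648129·0.00423649) = √(0.000966164) = 0.031083.
z = (0.288321 − 0.362089)/0.031083 = -0.073768/0.031083 = -2.373.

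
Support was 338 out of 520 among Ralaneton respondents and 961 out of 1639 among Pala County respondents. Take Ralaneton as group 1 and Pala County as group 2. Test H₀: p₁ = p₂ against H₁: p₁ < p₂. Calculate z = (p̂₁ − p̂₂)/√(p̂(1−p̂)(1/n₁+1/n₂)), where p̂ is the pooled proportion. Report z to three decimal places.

p̂₁ = 338/520 = 0.65000, p̂₂ = 961/1639 = 0.58633.
Pooled p̂ = (338+961)/(520+1639) = 1299/2159 = 0.60167.
SE = √(p̂(1−p̂)(1/n₁+1/n₂)) = √(0.60167·0.39833·0.00253321) = √(0.000607117) = 0.02464.
z = (0.65000 − 0.58633)/0.02464 = 0.06367/0.02464 = 2.584.

z = 2.584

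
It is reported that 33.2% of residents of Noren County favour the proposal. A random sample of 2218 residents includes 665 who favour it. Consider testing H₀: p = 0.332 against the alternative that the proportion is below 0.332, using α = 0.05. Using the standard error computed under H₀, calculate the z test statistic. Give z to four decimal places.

z = -3.2182

p̂ = 665/2218 = 0.2998197.
Standard error under H₀: √(0.332×0.668/2218) = 0.0099995.
z = (0.2998197 − 0.332)/0.0099995 = -0.0321803/0.0099995 = -3.2182.
p-value = P(Z < -3.218) ≈ 0.0006, so at α = 0.05 we reject H₀.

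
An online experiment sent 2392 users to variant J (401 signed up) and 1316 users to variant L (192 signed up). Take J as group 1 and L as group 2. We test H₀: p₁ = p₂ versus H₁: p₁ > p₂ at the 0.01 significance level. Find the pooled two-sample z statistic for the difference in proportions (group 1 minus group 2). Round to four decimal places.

z = 1.7286

p̂₁ = 401/2392 = 0.1676421, p̂₂ = 192/1316 = 0.1458967.
Pooled p̂ = (401+192)/(2392+1316) = 593/3708 = 0.1599245.
SE = √(p̂(1−p̂)(1/n₁+1/n₂)) = √(0.1599245·0.8400755·0.00117794) = √(0.000158254) = 0.0125799.
z = (0.1676421 − 0.1458967)/0.0125799 = 0.0217454/0.0125799 = 1.7286.
p-value = P(Z > 1.729) ≈ 0.0419; since p > α = 0.01, fail to reject H₀.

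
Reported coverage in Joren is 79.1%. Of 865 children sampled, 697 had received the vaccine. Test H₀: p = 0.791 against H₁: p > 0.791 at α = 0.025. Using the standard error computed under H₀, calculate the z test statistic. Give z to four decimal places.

z = 1.0691

p̂ = 697/865 = 0.805780.
Under H₀, SE = √(0.791·0.209/865) = √(0.00019112) = 0.013825.
z = (0.805780 − 0.791)/0.013825 = 0.014780/0.013825 = 1.0691.
p-value = P(Z > 1.069) ≈ 0.1425. With α = 0.025, fail to reject H₀.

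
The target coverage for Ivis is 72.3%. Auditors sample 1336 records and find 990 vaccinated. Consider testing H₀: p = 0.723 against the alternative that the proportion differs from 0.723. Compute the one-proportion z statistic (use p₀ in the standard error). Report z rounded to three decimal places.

p̂ = 990/1336 ≈ 0.74102.
Under H₀, SE = √(0.723·0.277/1336) = √(0.000149903) = 0.01224.
z = (0.74102 − 0.723)/0.01224 = 0.01802/0.01224 = 1.472.
p-value = 2·P(Z > 1.472) ≈ 0.1411.

z = 1.472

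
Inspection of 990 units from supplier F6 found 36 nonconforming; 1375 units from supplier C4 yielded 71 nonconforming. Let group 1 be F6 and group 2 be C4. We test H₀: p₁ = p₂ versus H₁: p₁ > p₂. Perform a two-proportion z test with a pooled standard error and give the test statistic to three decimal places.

p̂₁ = 36/990 ≈ 0.036364, p̂₂ = 71/1375 ≈ 0.051636.
Pooled p̂ = (36+71)/(990+1375) = 107/2365 = 0.045243.
SE = √(p̂(1−p̂)(1/n₁+1/n₂)) = √(0.045243·0.954757·0.00173737) = √(7.50479e-05) = 0.008663.
z = (0.036364 − 0.051636)/0.008663 = -0.015272/0.008663 = -1.763.

z = -1.763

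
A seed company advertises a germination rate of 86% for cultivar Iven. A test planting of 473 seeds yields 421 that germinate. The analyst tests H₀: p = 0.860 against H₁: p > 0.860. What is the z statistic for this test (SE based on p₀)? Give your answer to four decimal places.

p̂ = 421/473 ≈ 0.8900634.
Under H₀, SE = √(0.86·0.14/473) = √(0.000254545) = 0.0159545.
z = (0.8900634 − 0.86)/0.0159545 = 0.0300634/0.0159545 = 1.8843.
p-value = P(Z > 1.884) ≈ 0.0298.

z = 1.8843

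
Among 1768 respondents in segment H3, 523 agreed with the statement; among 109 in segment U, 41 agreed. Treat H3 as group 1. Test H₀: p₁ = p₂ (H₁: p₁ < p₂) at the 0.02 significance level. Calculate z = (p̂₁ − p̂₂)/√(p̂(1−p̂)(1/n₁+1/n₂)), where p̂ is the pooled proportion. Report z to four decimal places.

z = -1.7754

p̂₁ = 523/1768 = 0.295814, p̂₂ = 41/109 = 0.376147.
Pooled p̂ = (523+41)/(1768+109) = 564/1877 = 0.300479.
SE = √(0.210192 × 0.00973992) = 0.045247.
z = (0.295814 − 0.376147)/0.045247 = -0.080333/0.045247 = -1.7754.
p-value = P(Z < -1.775) ≈ 0.0379, so at α = 0.02 we fail to reject H₀.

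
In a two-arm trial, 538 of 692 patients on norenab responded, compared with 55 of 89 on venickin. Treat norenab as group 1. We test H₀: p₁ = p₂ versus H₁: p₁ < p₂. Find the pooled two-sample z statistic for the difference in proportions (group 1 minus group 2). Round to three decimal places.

p̂₁ = 538/692 ≈ 0.77746, p̂₂ = 55/89 ≈ 0.61798.
Pooled p̂ = (538+55)/(692+89) = 593/781 = 0.75928.
SE = √(p̂(1−p̂)(1/n₁+1/n₂)) = √(0.75928·0.24072·0.012681) = √(0.00231774) = 0.04814.
z = (0.77746 − 0.61798)/0.04814 = 0.15948/0.04814 = 3.313.

z = 3.313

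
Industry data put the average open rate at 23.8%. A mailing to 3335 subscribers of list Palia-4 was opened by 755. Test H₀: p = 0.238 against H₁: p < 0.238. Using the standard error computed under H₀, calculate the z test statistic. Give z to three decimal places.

p̂ = 755/3335 ≈ 0.22639.
Standard error under H₀: √(0.238×0.762/3335) = 0.00737.
z = (0.22639 − 0.238)/0.00737 = -0.01161/0.00737 = -1.575.
p-value = P(Z < -1.575) ≈ 0.0576.

z = -1.575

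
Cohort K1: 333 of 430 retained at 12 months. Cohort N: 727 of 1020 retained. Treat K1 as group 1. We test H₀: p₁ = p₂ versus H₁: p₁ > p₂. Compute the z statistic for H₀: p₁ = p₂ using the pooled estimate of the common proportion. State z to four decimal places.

z = 2.4190

p̂₁ = 333/430 = 0.774419, p̂₂ = 727/1020 = 0.712745.
Pooled p̂ = (333+727)/(430+1020) = 1060/1450 = 0.731034.
SE = √(p̂(1−p̂)(1/n₁+1/n₂)) = √(0.731034·0.268966·0.00330597) = √(0.000650031) = 0.025496.
z = (0.774419 − 0.712745)/0.025496 = 0.061674/0.025496 = 2.4190.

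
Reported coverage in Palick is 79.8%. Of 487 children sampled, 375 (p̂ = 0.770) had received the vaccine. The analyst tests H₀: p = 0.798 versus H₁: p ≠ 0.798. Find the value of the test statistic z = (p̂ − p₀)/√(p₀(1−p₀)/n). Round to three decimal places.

z = -1.538

p̂ = 375/487 ≈ 0.77002.
Under H₀, SE = √(0.798·0.202/487) = √(0.000330998) = 0.01819.
z = (0.77002 − 0.798)/0.01819 = -0.02798/0.01819 = -1.538.
p-value = 2·P(Z > 1.538) ≈ 0.1241.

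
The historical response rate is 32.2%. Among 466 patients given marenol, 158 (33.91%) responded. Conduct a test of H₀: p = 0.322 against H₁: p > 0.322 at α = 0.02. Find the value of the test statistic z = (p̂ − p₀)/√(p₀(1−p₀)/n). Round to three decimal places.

p̂ = 158/466 = 0.33906.
Standard error under H₀: √(0.322×0.678/466) = 0.02164.
z = (0.33906 − 0.322)/0.02164 = 0.01706/0.02164 = 0.788.
p-value = P(Z > 0.788) ≈ 0.2154. With α = 0.02, fail to reject H₀.

z = 0.788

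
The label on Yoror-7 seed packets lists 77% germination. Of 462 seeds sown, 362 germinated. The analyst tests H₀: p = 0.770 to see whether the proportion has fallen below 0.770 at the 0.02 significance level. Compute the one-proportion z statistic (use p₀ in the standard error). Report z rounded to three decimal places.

z = 0.692

p̂ = 362/462 = 0.78355.
Standard error under H₀: √(0.77×0.23/462) = 0.01958.
z = (0.78355 − 0.77)/0.01958 = 0.01355/0.01958 = 0.692.
p-value = P(Z < 0.692) ≈ 0.7556, so at α = 0.02 we fail to reject H₀.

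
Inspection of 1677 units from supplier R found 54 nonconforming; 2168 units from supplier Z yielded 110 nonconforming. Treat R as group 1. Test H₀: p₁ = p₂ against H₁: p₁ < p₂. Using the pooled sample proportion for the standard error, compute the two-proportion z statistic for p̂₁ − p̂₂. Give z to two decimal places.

p̂₁ = 54/1677 = 0.03220, p̂₂ = 110/2168 = 0.05074.
Pooled p̂ = (54+110)/(1677+2168) = 164/3845 = 0.04265.
SE = √(0.0408335 × 0.00105756) = 0.00657.
z = (0.03220 − 0.05074)/0.00657 = -0.01854/0.00657 = -2.82.

z = -2.82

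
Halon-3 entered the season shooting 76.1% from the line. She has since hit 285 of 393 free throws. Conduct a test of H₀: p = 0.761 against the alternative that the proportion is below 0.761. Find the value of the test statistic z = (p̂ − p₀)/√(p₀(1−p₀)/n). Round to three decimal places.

z = -1.665

p̂ = 285/393 ≈ 0.72519.
Standard error under H₀: √(0.761×0.239/393) = 0.02151.
z = (0.72519 − 0.761)/0.02151 = -0.03581/0.02151 = -1.665.
p-value = P(Z < -1.665) ≈ 0.0480.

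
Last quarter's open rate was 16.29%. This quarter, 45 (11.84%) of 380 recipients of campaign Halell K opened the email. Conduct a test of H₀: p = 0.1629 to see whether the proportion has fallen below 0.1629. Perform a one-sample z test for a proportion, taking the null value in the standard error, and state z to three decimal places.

z = -2.348

p̂ = 45/380 ≈ 0.11842.
Under H₀, SE = √(0.1629·0.8371/380) = √(0.000358852) = 0.01894.
z = (0.11842 − 0.1629)/0.01894 = -0.04448/0.01894 = -2.348.
p-value = P(Z < -2.348) ≈ 0.0094.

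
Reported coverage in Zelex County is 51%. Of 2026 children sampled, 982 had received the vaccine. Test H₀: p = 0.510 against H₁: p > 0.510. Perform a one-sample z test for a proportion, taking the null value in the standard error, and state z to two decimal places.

z = -2.28

p̂ = 982/2026 = 0.4847.
Standard error under H₀: √(0.51×0.49/2026) = 0.0111.
z = (0.4847 − 0.51)/0.0111 = -0.0253/0.0111 = -2.28.
p-value = P(Z > -2.278) ≈ 0.9886.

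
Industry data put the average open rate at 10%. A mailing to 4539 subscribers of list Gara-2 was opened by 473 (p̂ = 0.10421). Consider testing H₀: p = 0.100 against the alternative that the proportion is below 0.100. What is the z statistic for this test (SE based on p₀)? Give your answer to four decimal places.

z = 0.9450

p̂ = 473/4539 = 0.104208.
Standard error under H₀: √(0.1×0.9/4539) = 0.004453.
z = (0.104208 − 0.1)/0.004453 = 0.004208/0.004453 = 0.9450.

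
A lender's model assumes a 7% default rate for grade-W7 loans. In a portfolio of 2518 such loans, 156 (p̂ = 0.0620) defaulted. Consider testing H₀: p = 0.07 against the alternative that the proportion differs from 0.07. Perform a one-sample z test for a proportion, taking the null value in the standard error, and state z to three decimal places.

p̂ = 156/2518 ≈ 0.061954.
Standard error under H₀: √(0.07×0.93/2518) = 0.005085.
z = (0.061954 − 0.07)/0.005085 = -0.008046/0.005085 = -1.582.
Two-sided p-value ≈ 2·Φ(−1.582) = 0.1136.

z = -1.582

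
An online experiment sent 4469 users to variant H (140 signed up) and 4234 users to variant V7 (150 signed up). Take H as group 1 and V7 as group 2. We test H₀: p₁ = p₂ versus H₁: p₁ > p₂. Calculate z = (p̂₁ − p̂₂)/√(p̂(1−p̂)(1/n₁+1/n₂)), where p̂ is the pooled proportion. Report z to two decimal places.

z = -1.07

p̂₁ = 140/4469 ≈ 0.031327, p̂₂ = 150/4234 ≈ 0.035427.
Pooled p̂ = (140+150)/(4469+4234) = 290/8703 = 0.033322.
SE = √(p̂(1−p̂)(1/n₁+1/n₂)) = √(0.033322·0.966678·0.000459947) = √(1.48156e-05) = 0.003849.
z = (0.031327 − 0.035427)/0.003849 = -0.004100/0.003849 = -1.07.
p-value = P(Z > -1.065) ≈ 0.8566.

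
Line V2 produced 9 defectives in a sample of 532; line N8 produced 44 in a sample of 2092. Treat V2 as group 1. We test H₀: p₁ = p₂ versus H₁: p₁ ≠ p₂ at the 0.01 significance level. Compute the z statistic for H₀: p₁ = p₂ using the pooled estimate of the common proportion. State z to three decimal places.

z = -0.602

p̂₁ = 9/532 ≈ 0.01692, p̂₂ = 44/2092 ≈ 0.02103.
Pooled p̂ = (9+44)/(532+2092) = 53/2624 = 0.02020.
SE = √(p̂(1−p̂)(1/n₁+1/n₂)) = √(0.02020·0.97980·0.00235771) = √(4.66596e-05) = 0.00683.
z = (0.01692 − 0.02103)/0.00683 = -0.00411/0.00683 = -0.602.
p-value = 2·P(Z > 0.602) ≈ 0.5469; since p > α = 0.01, fail to reject H₀.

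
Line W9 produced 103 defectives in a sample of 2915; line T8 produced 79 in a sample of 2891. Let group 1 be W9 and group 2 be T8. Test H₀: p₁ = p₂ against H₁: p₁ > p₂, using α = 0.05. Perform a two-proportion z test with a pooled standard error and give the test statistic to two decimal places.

z = 1.75

p̂₁ = 103/2915 = 0.03533, p̂₂ = 79/2891 = 0.02733.
Pooled p̂ = (103+79)/(2915+2891) = 182/5806 = 0.03135.
SE = √(0.0303643 × 0.000688954) = 0.00457.
z = (0.03533 − 0.02733)/0.00457 = 0.00800/0.00457 = 1.75.
p-value = P(Z > 1.751) ≈ 0.0400. With α = 0.05, reject H₀.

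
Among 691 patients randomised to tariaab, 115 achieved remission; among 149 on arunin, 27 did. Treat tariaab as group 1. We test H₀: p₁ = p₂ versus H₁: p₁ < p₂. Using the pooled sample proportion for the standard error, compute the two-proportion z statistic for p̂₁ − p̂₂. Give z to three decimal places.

z = -0.437

p̂₁ = 115/691 ≈ 0.16643, p̂₂ = 27/149 ≈ 0.18121.
Pooled p̂ = (115+27)/(691+149) = 142/840 = 0.16905.
SE = √(p̂(1−p̂)(1/n₁+1/n₂)) = √(0.16905·0.83095·0.00815859) = √(0.00114604) = 0.03385.
z = (0.16643 − 0.18121)/0.03385 = -0.01478/0.03385 = -0.437.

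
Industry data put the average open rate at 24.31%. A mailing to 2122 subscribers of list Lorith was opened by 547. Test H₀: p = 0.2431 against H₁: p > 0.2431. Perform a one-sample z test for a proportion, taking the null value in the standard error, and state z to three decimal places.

p̂ = 547/2122 = 0.257776.
SE = √(p₀(1−p₀)/n) = √(0.184/2122) = 0.009312.
z = (0.257776 − 0.2431)/0.009312 = 0.014676/0.009312 = 1.576.
p-value = P(Z > 1.576) ≈ 0.0575.

z = 1.576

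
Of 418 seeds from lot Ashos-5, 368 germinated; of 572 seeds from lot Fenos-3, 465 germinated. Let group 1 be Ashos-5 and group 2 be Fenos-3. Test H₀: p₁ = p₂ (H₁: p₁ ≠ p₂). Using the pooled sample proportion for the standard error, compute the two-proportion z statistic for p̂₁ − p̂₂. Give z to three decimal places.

p̂₁ = 368/418 = 0.88038, p̂₂ = 465/572 = 0.81294.
Pooled p̂ = (368+465)/(418+572) = 833/990 = 0.84141.
SE = √(p̂(1−p̂)(1/n₁+1/n₂)) = √(0.84141·0.15859·0.0041406) = √(0.000552506) = 0.02351.
z = (0.88038 − 0.81294)/0.02351 = 0.06744/0.02351 = 2.869.

z = 2.869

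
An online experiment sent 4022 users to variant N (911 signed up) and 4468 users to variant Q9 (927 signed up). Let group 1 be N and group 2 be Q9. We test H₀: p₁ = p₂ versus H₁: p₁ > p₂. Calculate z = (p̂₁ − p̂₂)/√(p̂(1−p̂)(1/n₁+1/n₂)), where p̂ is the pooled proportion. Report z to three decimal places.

z = 2.126

p̂₁ = 911/4022 ≈ 0.226504, p̂₂ = 927/4468 ≈ 0.207475.
Pooled p̂ = (911+927)/(4022+4468) = 1838/8490 = 0.216490.
SE = √(0.169622 × 0.000472446) = 0.008952.
z = (0.226504 − 0.207475)/0.008952 = 0.019029/0.008952 = 2.126.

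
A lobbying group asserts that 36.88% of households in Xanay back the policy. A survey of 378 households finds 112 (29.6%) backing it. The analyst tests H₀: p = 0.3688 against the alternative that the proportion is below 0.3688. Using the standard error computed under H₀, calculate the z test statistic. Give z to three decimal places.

p̂ = 112/378 = 0.296296.
Under H₀, SE = √(0.3688·0.6312/378) = √(0.000615837) = 0.024816.
z = (0.296296 − 0.3688)/0.024816 = -0.072504/0.024816 = -2.922.
p-value = P(Z < -2.922) ≈ 0.0017.

z = -2.922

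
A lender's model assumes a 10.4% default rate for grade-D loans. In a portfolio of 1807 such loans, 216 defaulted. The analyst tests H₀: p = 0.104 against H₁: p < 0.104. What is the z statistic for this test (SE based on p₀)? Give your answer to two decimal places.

p̂ = 216/1807 ≈ 0.11954.
Standard error under H₀: √(0.104×0.896/1807) = 0.00718.
z = (0.11954 − 0.104)/0.00718 = 0.01554/0.00718 = 2.16.

z = 2.16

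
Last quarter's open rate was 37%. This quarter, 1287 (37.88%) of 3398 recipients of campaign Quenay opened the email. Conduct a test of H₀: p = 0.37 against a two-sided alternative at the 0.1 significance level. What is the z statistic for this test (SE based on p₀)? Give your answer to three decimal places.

z = 1.057

p̂ = 1287/3398 = 0.37875.
SE = √(p₀(1−p₀)/n) = √(0.2331/3398) = 0.00828.
z = (0.37875 − 0.37)/0.00828 = 0.00875/0.00828 = 1.057.
Two-sided p-value ≈ 2·Φ(−1.057) = 0.2906, so at α = 0.1 we fail to reject H₀.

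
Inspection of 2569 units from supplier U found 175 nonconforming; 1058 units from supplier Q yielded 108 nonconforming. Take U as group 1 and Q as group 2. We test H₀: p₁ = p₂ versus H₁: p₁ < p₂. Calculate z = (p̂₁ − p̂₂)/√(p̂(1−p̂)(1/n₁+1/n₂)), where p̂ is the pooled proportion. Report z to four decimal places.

z = -3.4660

p̂₁ = 175/2569 ≈ 0.0681199, p̂₂ = 108/1058 ≈ 0.1020794.
Pooled p̂ = (175+108)/(2569+1058) = 283/3627 = 0.0780259.
SE = √(p̂(1−p̂)(1/n₁+1/n₂)) = √(0.0780259·0.9219741·0.00133444) = √(9.59965e-05) = 0.0097978.
z = (0.0681199 − 0.1020794)/0.0097978 = -0.0339595/0.0097978 = -3.4660.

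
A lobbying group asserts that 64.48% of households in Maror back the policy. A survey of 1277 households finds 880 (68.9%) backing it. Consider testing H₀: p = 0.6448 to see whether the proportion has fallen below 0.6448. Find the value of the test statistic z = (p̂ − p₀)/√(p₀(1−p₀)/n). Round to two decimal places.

p̂ = 880/1277 = 0.6891.
Under H₀, SE = √(0.6448·0.3552/1277) = √(0.000179352) = 0.0134.
z = (0.6891 − 0.6448)/0.0134 = 0.0443/0.0134 = 3.31.
p-value = P(Z < 3.309) ≈ 0.9995.

z = 3.31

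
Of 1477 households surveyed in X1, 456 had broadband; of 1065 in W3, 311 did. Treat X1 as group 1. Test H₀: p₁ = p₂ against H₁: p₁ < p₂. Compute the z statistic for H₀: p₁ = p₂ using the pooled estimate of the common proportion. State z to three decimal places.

z = 0.906

p̂₁ = 456/1477 = 0.30873, p̂₂ = 311/1065 = 0.29202.
Pooled p̂ = (456+311)/(1477+1065) = 767/2542 = 0.30173.
SE = √(p̂(1−p̂)(1/n₁+1/n₂)) = √(0.30173·0.69827·0.00161602) = √(0.000340477) = 0.01845.
z = (0.30873 − 0.29202)/0.01845 = 0.01671/0.01845 = 0.906.
p-value = P(Z < 0.906) ≈ 0.8175.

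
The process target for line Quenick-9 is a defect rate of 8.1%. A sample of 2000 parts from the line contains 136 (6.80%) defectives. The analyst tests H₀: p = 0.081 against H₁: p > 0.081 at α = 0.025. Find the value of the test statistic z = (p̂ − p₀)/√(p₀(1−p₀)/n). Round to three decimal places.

z = -2.131

p̂ = 136/2000 = 0.06800.
SE = √(p₀(1−p₀)/n) = √(0.074439/2000) = 0.00610.
z = (0.06800 − 0.081)/0.00610 = -0.01300/0.00610 = -2.131.
p-value = P(Z > -2.131) ≈ 0.9835, so at α = 0.025 we fail to reject H₀.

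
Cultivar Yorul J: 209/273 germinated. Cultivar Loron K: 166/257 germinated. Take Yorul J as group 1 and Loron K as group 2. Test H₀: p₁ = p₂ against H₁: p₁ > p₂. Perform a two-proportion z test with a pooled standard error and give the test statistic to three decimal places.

p̂₁ = 209/273 ≈ 0.76557, p̂₂ = 166/257 ≈ 0.64591.
Pooled p̂ = (209+166)/(273+257) = 375/530 = 0.70755.
SE = √(0.206924 × 0.00755405) = 0.03954.
z = (0.76557 − 0.64591)/0.03954 = 0.11966/0.03954 = 3.026.

z = 3.026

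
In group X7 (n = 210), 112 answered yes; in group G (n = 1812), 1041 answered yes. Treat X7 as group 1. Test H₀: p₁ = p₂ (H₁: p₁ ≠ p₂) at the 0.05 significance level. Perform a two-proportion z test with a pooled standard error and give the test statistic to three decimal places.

z = -1.141

p̂₁ = 112/210 = 0.53333, p̂₂ = 1041/1812 = 0.57450.
Pooled p̂ = (112+1041)/(210+1812) = 1153/2022 = 0.57023.
SE = √(p̂(1−p̂)(1/n₁+1/n₂)) = √(0.57023·0.42977·0.00531378) = √(0.00130224) = 0.03609.
z = (0.53333 − 0.57450)/0.03609 = -0.04117/0.03609 = -1.141.
p-value = 2·P(Z > 1.141) ≈ 0.2539; since p > α = 0.05, fail to reject H₀.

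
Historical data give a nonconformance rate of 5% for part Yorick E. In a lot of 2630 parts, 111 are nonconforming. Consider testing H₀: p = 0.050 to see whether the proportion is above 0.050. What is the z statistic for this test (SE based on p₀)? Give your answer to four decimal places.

p̂ = 111/2630 ≈ 0.042205.
Under H₀, SE = √(0.05·0.95/2630) = √(1.80608e-05) = 0.004250.
z = (0.042205 − 0.05)/0.004250 = -0.007795/0.004250 = -1.8341.

z = -1.8341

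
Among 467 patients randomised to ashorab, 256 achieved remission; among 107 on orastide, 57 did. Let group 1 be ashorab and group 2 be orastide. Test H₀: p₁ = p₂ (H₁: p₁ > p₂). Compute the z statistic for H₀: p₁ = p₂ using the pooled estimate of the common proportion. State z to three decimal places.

p̂₁ = 256/467 ≈ 0.54818, p̂₂ = 57/107 ≈ 0.53271.
Pooled p̂ = (256+57)/(467+107) = 313/574 = 0.54530.
SE = √(p̂(1−p̂)(1/n₁+1/n₂)) = √(0.54530·0.45470·0.0114871) = √(0.00284821) = 0.05337.
z = (0.54818 − 0.53271)/0.05337 = 0.01547/0.05337 = 0.290.
p-value = P(Z > 0.290) ≈ 0.3860.

z = 0.290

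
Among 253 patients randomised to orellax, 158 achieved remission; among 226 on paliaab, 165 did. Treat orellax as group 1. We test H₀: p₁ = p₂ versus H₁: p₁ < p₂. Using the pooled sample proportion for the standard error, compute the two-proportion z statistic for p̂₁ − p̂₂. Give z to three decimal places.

p̂₁ = 158/253 = 0.62451, p̂₂ = 165/226 = 0.73009.
Pooled p̂ = (158+165)/(253+226) = 323/479 = 0.67432.
SE = √(0.219612 × 0.00837735) = 0.04289.
z = (0.62451 − 0.73009)/0.04289 = -0.10558/0.04289 = -2.462.

z = -2.462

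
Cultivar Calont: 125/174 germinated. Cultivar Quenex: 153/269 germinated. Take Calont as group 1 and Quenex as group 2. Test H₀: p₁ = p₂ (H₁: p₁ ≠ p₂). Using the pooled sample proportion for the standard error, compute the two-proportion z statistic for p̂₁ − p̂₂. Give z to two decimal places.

p̂₁ = 125/174 ≈ 0.7184, p̂₂ = 153/269 ≈ 0.5688.
Pooled p̂ = (125+153)/(174+269) = 278/443 = 0.6275.
SE = √(p̂(1−p̂)(1/n₁+1/n₂)) = √(0.6275·0.3725·0.0094646) = √(0.0022122) = 0.0470.
z = (0.7184 − 0.5688)/0.0470 = 0.1496/0.0470 = 3.18.

z = 3.18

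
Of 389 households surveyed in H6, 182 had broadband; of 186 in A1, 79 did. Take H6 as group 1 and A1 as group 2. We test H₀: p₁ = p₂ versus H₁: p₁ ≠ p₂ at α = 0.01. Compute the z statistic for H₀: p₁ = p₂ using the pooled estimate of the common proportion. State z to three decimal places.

z = 0.972

p̂₁ = 182/389 = 0.46787, p̂₂ = 79/186 = 0.42473.
Pooled p̂ = (182+79)/(389+186) = 261/575 = 0.45391.
SE = √(p̂(1−p̂)(1/n₁+1/n₂)) = √(0.45391·0.54609·0.00794704) = √(0.00196988) = 0.04438.
z = (0.46787 − 0.42473)/0.04438 = 0.04314/0.04438 = 0.972.
p-value = 2·P(Z > 0.972) ≈ 0.3311. With α = 0.01, fail to reject H₀.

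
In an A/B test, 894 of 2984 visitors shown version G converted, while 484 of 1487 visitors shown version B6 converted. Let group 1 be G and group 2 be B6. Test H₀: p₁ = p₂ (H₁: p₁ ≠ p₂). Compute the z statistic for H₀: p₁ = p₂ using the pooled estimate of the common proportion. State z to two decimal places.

p̂₁ = 894/2984 ≈ 0.29960, p̂₂ = 484/1487 ≈ 0.32549.
Pooled p̂ = (894+484)/(2984+1487) = 1378/4471 = 0.30821.
SE = √(p̂(1−p̂)(1/n₁+1/n₂)) = √(0.30821·0.69179·0.00100762) = √(0.00021484) = 0.01466.
z = (0.29960 − 0.32549)/0.01466 = -0.02589/0.01466 = -1.77.

z = -1.77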